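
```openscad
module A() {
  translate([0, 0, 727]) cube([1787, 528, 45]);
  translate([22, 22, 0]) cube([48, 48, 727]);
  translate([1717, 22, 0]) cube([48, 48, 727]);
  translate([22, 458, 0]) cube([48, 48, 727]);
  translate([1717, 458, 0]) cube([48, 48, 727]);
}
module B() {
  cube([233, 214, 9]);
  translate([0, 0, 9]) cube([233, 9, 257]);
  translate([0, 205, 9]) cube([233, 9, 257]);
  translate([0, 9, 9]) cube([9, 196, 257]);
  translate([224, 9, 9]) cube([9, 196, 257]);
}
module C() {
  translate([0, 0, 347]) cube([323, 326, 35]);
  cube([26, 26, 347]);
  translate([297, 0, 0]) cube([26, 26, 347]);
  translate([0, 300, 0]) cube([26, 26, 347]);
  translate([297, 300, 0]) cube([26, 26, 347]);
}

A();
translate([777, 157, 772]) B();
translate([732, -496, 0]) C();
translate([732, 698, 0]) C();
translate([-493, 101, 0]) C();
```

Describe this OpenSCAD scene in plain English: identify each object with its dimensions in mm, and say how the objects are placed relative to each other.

A is a rectangular dining table. The top is 1787×528×45 mm with its upper surface at z = 772 mm. It stands on four 48×48 mm square legs, each inset 22 mm from the nearest pair of top edges, running from the floor to the underside of the top.

B is an open-topped rectangular box: outside dimensions 233×214×266 mm, with a uniform wall and base thickness of 9 mm. The base is a full 233×214 slab on the floor; four walls sit on top of the base. The front and back walls (the −y and +y sides) span the full width; the two side walls fit between them.

C is a four-legged stool. The seat is 323×326 mm, 35 mm thick, top at z = 382 mm. It stands on four square legs, each 26×26 mm in cross-section, from z = 0 to the seat underside, each flush with a corner of the seat.

The open box is on top of the table, centred. Three stools sit around the table at the −y, +y, −x sides.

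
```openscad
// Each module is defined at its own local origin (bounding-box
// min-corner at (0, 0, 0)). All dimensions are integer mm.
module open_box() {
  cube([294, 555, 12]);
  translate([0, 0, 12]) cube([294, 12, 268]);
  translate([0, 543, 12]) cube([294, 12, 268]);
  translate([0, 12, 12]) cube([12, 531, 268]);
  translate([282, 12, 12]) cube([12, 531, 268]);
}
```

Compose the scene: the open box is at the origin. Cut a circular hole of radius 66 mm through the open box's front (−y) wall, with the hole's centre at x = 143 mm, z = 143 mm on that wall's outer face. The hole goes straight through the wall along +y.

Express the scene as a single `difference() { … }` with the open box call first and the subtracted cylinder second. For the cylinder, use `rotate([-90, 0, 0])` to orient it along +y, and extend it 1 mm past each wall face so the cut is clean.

difference() {
  open_box();
  translate([143, -1, 143]) rotate([-90, 0, 0]) cylinder(h = 14, r = 66);
}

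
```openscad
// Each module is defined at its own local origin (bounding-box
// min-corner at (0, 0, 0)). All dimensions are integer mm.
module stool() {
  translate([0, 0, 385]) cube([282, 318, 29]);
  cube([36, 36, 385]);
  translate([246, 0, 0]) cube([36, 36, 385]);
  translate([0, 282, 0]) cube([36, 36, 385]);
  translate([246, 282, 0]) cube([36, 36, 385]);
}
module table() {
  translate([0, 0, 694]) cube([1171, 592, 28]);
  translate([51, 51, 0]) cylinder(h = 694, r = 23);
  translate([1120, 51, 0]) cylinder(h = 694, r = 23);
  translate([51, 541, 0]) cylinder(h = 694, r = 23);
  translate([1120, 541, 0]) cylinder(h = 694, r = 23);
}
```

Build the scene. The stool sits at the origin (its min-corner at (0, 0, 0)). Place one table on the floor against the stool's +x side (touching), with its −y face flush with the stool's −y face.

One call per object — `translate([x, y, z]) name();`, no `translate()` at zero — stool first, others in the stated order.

stool();
translate([282, 0, 0]) table();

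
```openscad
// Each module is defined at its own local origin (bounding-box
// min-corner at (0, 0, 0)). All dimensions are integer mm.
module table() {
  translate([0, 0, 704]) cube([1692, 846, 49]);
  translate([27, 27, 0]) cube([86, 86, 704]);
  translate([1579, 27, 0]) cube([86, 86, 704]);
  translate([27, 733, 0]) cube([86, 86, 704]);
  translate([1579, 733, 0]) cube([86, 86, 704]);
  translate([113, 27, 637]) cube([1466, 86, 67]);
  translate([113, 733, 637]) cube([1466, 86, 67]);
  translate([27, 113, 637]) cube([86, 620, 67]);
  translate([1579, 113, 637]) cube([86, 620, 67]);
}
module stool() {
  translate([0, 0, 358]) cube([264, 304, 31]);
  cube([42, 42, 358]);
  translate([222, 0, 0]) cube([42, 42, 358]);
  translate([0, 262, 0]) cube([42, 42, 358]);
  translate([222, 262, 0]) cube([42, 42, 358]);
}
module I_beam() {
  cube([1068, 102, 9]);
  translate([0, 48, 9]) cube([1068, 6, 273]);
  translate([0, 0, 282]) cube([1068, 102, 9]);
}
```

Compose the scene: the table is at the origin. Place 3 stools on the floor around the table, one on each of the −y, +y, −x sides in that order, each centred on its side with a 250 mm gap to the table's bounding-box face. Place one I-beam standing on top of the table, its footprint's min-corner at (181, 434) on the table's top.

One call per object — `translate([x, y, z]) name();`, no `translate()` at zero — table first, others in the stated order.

table();
translate([714, -554, 0]) stool();
translate([714, 1096, 0]) stool();
translate([-514, 271, 0]) stool();
translate([181, 434, 753]) I_beam();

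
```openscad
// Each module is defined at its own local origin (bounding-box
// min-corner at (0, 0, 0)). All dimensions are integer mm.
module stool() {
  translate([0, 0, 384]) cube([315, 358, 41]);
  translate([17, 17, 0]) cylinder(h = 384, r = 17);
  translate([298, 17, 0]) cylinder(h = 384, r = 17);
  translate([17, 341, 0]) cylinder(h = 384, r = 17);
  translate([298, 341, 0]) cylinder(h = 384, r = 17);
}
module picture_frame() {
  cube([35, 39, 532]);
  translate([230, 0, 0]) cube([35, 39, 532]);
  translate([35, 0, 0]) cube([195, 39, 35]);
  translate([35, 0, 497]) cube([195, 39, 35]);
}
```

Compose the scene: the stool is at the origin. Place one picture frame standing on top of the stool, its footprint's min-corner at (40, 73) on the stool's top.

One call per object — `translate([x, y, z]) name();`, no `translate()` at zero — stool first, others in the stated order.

stool();
translate([40, 73, 425]) picture_frame();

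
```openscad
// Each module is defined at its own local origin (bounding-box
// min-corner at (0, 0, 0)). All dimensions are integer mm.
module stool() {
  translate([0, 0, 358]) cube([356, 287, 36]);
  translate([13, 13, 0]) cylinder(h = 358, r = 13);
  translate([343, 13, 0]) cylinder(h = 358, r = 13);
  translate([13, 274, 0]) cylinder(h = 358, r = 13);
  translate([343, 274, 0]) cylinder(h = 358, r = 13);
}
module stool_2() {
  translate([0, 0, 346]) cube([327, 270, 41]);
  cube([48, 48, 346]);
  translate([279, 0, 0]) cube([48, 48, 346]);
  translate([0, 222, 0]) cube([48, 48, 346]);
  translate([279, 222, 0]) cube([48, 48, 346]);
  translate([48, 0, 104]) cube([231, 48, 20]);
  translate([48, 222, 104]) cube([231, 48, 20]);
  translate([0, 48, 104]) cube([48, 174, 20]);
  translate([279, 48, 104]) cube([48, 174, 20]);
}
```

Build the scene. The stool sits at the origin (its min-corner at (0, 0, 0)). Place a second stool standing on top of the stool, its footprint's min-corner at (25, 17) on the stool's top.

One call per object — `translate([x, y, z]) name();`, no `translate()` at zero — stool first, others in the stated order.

stool();
translate([25, 17, 394]) stool_2();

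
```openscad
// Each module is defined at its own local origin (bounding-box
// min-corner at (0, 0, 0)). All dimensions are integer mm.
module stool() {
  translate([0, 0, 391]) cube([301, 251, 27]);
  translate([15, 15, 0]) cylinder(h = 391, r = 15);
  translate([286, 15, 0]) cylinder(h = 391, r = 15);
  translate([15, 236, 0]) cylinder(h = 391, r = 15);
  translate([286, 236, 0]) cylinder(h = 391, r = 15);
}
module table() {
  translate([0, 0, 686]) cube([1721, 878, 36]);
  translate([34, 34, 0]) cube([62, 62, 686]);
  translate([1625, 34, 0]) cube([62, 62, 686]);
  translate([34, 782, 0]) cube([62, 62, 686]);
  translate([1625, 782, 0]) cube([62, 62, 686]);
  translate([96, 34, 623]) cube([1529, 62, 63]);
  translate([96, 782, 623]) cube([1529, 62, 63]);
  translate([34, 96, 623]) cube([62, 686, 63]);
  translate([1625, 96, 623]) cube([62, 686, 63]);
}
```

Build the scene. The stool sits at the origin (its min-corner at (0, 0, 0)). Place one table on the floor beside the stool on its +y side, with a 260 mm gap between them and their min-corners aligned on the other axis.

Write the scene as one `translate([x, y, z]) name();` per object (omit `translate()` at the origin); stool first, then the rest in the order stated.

stool();
translate([0, 511, 0]) table();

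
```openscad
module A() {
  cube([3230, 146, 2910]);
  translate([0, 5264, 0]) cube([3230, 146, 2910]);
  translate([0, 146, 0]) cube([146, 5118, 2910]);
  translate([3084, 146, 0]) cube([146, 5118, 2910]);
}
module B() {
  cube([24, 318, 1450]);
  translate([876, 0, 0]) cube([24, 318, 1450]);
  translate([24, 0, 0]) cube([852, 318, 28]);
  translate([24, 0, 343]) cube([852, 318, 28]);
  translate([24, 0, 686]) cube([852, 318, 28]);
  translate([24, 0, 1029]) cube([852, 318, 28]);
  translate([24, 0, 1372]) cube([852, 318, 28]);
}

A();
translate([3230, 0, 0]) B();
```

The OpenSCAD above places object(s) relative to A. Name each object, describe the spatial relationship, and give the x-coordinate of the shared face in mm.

The house frame's +x face and the bookshelf's −x face are both at x = 3230 mm.

A is a house frame. B is a bookshelf. The bookshelf is against the house frame's +x side, with their −y faces flush. The x-coordinate of the shared face is 3230 mm.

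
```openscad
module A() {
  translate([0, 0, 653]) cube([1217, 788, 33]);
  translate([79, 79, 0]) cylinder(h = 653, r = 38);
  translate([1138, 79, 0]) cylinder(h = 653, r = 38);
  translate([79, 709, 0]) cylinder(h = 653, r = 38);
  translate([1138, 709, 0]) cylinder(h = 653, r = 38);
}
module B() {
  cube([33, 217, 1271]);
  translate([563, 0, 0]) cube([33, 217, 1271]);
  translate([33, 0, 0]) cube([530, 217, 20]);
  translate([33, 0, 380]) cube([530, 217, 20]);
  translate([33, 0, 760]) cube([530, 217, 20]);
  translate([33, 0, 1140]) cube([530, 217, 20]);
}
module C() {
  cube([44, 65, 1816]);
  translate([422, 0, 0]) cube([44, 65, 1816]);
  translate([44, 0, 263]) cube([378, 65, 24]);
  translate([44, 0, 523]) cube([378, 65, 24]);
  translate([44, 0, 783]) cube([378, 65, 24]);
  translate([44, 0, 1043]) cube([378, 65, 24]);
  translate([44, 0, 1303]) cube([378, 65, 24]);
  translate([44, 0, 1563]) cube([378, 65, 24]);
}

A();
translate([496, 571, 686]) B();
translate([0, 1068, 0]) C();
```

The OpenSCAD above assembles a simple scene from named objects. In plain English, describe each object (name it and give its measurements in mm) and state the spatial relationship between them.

A is a rectangular dining table. The top is 1217×788×33 mm with its upper surface at z = 686 mm. It stands on four round legs of 76 mm diameter, each leg's bounding box inset 41 mm from the nearest pair of top edges, running from the floor to the underside of the top.

B is an open bookshelf. Two side panels, each 33 mm thick, 217 mm deep and 1271 mm tall, stand 596 mm apart (outside-to-outside). Between them sit 4 shelves, each 20 mm thick and 217 mm deep, spanning the full gap between the sides. The bottom shelf rests on the floor (its underside at z = 0) and the clear gap between one shelf's top and the next shelf's underside is 360 mm.

C is a wooden ladder with two side rails of 44×65 mm section and 1816 mm height, set 466 mm apart overall. Between them run 6 rectangular rungs (65 mm deep, 24 mm thick), front faces flush with the rails' −y face. The bottom of the first rung is 263 mm above the floor and each subsequent rung is 260 mm higher than the one below.

The bookshelf is on top of the table. The ladder is on the floor beside the table on its +y side.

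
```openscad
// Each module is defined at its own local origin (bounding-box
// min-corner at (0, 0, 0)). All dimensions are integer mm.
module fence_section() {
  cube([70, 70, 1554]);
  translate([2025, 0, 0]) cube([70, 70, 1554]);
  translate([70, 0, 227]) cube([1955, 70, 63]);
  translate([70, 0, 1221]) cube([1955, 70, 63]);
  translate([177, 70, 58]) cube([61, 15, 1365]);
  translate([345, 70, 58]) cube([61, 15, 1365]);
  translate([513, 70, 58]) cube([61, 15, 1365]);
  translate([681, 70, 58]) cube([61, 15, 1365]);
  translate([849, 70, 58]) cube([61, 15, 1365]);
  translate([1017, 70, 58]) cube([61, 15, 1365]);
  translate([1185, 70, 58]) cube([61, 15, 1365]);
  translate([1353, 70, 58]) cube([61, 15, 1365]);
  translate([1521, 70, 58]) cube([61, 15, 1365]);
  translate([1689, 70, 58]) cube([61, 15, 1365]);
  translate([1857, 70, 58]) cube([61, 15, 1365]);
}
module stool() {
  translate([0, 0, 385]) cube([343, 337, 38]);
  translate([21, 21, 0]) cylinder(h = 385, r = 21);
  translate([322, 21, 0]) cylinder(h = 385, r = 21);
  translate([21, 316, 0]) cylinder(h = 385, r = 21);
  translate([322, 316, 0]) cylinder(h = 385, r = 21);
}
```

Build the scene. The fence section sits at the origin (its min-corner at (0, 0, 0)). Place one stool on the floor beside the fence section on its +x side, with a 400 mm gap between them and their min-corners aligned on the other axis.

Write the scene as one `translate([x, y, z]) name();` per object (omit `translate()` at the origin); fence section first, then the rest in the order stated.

fence_section();
translate([2495, 0, 0]) stool();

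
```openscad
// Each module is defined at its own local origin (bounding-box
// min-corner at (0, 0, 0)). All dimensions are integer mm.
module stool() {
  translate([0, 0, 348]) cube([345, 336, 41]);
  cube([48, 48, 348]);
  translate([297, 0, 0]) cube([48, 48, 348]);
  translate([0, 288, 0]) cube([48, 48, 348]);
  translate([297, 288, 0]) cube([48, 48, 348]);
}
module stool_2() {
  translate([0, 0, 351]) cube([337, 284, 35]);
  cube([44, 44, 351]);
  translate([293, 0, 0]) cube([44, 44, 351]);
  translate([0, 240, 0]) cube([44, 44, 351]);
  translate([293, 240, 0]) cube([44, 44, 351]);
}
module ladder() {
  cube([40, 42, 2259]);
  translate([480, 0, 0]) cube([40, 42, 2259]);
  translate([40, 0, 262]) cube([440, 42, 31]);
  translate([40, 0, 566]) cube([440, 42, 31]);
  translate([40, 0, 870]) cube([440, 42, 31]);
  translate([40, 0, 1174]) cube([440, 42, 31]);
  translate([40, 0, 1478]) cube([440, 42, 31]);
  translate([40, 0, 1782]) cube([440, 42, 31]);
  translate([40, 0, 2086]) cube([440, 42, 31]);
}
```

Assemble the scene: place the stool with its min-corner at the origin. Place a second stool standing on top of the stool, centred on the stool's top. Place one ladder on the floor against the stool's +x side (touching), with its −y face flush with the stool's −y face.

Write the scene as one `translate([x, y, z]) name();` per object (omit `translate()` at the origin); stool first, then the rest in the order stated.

stool();
translate([4, 26, 389]) stool_2();
translate([345, 0, 0]) ladder();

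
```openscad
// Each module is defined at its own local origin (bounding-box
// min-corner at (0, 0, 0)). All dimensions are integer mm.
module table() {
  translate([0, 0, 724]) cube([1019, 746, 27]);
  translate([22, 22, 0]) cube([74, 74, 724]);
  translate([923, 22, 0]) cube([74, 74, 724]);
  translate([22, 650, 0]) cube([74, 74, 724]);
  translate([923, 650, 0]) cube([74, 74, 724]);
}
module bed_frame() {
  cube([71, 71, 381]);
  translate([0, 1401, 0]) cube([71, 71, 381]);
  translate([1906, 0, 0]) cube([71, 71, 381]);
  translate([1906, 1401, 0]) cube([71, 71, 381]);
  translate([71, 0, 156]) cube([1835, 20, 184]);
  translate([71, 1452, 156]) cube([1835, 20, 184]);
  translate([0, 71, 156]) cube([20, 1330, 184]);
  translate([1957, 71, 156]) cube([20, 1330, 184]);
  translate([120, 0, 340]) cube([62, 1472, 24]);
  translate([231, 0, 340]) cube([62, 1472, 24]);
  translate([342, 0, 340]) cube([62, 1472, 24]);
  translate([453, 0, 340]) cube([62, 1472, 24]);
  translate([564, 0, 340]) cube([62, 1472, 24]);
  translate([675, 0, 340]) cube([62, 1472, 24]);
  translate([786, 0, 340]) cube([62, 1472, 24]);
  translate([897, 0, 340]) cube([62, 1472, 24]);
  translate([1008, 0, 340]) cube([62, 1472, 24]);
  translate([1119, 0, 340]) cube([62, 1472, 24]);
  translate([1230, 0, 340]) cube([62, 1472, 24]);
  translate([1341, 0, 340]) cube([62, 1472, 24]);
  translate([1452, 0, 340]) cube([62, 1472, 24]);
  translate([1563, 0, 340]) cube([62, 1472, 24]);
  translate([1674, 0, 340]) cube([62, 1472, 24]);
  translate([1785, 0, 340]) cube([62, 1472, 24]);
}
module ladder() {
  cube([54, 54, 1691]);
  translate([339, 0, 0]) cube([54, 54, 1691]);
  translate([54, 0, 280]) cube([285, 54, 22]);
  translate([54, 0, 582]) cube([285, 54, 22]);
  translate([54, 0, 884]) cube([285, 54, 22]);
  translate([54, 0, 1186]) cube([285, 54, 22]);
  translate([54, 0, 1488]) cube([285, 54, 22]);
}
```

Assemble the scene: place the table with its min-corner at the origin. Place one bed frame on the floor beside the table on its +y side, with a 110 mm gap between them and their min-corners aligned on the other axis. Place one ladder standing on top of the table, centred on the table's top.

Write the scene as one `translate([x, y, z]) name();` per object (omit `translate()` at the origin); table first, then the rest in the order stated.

table();
translate([0, 856, 0]) bed_frame();
translate([313, 346, 751]) ladder();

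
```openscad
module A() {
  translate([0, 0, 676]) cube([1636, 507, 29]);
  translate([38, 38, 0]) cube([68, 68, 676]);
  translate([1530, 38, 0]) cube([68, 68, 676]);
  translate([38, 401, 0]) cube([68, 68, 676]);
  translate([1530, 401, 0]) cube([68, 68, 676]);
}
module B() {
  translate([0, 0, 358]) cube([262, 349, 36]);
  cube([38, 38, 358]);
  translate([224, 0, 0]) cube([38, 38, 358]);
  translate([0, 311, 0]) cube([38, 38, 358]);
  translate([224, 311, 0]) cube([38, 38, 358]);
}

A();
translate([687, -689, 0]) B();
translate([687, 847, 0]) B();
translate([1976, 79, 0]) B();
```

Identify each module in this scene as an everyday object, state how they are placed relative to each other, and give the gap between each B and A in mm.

A is a table. B is a stool. Three stools sit around the table at the −y, +y, +x sides. The gap between each stool and the table is 340 mm.

Each stool's nearest face is 340 mm from the table's bounding box.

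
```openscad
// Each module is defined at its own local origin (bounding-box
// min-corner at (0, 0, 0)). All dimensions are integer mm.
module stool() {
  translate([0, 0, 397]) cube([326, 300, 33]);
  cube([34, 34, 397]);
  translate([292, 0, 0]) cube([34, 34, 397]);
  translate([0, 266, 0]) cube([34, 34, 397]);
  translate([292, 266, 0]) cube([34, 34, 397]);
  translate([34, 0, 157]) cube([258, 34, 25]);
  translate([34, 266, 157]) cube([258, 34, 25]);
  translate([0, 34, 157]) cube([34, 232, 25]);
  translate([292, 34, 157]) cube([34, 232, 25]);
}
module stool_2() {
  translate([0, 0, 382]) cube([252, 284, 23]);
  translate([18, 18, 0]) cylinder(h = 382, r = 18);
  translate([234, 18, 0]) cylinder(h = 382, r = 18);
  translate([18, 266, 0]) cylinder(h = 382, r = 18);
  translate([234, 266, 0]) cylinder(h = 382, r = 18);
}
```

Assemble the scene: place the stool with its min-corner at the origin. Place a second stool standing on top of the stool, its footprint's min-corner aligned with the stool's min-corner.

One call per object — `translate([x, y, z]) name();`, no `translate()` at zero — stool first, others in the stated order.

stool();
translate([0, 0, 430]) stool_2();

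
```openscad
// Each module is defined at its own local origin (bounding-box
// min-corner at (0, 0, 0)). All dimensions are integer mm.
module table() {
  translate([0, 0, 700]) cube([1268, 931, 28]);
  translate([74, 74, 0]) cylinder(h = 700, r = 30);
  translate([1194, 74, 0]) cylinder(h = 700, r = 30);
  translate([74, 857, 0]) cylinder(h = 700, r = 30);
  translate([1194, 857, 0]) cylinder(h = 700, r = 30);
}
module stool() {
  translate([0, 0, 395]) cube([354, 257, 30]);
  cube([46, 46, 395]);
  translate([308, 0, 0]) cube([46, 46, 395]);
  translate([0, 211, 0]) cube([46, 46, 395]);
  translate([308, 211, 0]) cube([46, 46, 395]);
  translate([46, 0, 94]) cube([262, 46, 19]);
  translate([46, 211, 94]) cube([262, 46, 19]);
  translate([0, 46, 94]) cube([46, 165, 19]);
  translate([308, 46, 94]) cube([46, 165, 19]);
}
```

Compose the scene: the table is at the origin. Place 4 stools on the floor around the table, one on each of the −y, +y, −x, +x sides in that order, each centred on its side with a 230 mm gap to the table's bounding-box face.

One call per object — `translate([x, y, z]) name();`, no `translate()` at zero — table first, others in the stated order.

table();
translate([457, -487, 0]) stool();
translate([457, 1161, 0]) stool();
translate([-584, 337, 0]) stool();
translate([1498, 337, 0]) stool();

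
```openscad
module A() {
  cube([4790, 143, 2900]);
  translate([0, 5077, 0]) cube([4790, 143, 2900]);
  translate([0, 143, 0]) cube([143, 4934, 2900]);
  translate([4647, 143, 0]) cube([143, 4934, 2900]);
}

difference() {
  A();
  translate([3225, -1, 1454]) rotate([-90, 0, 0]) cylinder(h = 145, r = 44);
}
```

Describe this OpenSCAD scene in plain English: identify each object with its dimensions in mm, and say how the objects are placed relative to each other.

A is the wall frame of a small rectangular building: four walls, each 2900 mm tall and 143 mm thick, enclosing a footprint 4790 mm (x) by 5220 mm (y) outside-to-outside, with no floor or roof. The front and back walls (the −y and +y sides) span the full width; the two side walls fit between them.

The house frame has a circular hole of radius 44 mm through its front wall, centred at (x = 3225, z = 1454).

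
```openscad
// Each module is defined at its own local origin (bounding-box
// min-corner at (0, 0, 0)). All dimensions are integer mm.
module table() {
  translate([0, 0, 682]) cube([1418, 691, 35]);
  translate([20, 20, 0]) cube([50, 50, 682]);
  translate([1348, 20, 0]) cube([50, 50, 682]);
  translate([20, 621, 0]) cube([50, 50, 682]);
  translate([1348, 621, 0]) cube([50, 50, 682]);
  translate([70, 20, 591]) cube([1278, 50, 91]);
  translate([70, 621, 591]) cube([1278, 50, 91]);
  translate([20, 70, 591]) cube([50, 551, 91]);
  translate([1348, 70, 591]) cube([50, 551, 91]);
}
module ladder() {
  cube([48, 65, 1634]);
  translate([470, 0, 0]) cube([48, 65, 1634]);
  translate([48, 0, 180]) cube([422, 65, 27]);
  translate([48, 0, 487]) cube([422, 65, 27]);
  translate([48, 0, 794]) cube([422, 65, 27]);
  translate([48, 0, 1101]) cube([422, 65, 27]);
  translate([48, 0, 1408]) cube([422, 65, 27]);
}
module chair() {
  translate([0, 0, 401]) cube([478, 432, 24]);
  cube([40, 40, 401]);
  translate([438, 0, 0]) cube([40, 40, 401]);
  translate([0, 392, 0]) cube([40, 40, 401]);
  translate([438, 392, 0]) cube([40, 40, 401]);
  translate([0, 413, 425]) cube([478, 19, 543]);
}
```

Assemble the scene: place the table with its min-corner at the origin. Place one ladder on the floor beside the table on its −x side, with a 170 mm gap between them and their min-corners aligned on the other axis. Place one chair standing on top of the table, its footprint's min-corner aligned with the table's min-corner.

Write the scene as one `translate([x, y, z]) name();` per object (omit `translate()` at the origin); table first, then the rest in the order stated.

table();
translate([-688, 0, 0]) ladder();
translate([0, 0, 717]) chair();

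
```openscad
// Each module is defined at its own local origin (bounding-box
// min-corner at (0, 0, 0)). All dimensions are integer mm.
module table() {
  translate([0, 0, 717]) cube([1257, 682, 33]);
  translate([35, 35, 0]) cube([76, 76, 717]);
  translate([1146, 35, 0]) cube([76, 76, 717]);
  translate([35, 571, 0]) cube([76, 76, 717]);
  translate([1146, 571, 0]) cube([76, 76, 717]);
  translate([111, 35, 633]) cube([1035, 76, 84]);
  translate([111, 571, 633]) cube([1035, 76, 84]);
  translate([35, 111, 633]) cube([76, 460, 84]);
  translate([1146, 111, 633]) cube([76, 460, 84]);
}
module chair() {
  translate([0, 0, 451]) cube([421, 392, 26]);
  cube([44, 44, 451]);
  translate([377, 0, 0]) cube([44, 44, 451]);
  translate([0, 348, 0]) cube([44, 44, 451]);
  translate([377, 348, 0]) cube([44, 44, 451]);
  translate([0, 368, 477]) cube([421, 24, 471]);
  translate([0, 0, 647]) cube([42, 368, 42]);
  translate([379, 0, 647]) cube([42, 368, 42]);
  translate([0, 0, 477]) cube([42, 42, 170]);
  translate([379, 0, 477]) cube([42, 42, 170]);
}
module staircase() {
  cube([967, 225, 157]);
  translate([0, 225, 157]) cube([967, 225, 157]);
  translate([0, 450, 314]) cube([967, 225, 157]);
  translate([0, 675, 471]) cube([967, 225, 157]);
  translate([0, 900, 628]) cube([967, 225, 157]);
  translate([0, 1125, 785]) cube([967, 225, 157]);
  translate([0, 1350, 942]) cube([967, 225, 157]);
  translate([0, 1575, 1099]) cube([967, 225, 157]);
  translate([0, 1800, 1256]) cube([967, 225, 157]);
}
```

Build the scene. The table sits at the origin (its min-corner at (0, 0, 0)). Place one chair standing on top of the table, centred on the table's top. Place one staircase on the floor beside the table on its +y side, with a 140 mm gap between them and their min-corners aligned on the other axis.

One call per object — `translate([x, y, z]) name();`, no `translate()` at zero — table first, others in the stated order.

table();
translate([418, 145, 750]) chair();
translate([0, 822, 0]) staircase();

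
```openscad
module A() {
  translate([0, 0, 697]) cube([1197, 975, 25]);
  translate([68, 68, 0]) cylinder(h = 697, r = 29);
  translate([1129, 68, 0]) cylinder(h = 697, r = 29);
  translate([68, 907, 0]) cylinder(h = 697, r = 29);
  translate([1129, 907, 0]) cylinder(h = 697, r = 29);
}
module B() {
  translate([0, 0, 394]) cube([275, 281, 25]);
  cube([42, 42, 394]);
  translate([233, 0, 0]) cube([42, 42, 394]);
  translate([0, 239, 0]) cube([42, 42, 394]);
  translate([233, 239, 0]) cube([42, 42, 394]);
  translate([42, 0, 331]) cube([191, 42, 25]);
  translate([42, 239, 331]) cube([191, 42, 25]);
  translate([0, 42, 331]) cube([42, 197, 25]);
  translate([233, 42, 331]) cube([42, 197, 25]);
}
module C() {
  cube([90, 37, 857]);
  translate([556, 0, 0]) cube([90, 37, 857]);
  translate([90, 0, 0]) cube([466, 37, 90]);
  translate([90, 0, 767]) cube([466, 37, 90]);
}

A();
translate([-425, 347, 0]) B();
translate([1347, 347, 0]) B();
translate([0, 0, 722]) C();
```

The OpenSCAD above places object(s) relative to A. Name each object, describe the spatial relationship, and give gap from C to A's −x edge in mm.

The picture frame's min-x is at 0; the table's min-x is 0; gap = 0 mm.

A is a table. B is a stool. C is a picture frame. Two stools sit around the table at the −x, +x sides. The picture frame is on top of the table. The gap from the picture frame to the table's −x edge is 0 mm.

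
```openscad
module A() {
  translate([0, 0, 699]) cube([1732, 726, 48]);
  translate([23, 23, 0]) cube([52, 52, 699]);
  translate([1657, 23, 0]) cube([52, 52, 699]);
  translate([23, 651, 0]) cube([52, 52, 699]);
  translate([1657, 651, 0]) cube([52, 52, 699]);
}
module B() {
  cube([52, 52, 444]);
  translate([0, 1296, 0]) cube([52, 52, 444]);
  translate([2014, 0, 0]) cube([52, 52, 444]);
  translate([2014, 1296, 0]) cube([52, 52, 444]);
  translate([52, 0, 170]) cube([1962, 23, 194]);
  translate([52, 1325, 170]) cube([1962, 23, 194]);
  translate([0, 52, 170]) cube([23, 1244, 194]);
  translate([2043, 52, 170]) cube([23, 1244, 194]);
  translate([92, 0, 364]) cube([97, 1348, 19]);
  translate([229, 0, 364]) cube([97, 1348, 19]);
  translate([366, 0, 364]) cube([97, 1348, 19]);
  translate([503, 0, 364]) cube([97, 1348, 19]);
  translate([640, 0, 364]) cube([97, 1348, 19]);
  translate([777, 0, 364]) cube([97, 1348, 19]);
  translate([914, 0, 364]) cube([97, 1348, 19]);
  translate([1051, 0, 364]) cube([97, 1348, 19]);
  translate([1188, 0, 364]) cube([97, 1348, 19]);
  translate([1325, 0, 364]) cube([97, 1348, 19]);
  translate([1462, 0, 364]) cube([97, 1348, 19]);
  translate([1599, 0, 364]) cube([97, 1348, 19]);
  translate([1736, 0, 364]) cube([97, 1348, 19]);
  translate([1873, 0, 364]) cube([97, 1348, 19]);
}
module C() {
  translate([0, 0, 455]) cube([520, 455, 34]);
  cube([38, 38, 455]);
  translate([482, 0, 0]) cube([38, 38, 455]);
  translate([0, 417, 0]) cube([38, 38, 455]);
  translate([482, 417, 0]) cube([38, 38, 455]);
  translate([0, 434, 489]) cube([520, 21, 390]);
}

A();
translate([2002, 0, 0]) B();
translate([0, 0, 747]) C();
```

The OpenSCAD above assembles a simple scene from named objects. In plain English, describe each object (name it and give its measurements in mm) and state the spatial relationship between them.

A is a table: top 1732 mm (x) × 726 mm (y), 48 mm thick, upper face at z = 747 mm, on four 52×52 mm square legs, each inset 23 mm from the nearest pair of top edges, running from z = 0 to the bottom of the top.

B is a bed frame 2066 mm long (x) by 1348 mm wide (y). Four 52×52 mm corner posts, 444 mm tall, at the corners of the footprint. Four rails of 23 mm thickness and 194 mm height run between adjacent posts with their undersides at z = 170 mm, their outer faces flush with the outside of the frame (the two x-running rails run between the posts' inner faces; the two y-running rails run between the posts' inner faces). 14 slats, each 97 mm wide (x) and 19 mm thick, lie across the top of the two x-running rails, running the full 1348 mm width of the frame in y; the slats are evenly spaced along x between the inner faces of the end posts with equal gaps (rounded down to the nearest mm) at the −x end and between each pair — any rounding remainder accumulates at the +x end.

C is a chair: 520×455 mm seat, 34 mm thick, top at z = 489 mm, on four 38 mm square corner legs flush with the seat edges. A 21 mm thick backrest slab spans the full seat width, extending 390 mm above the seat top, its back face flush with the seat's +y edge.

The bed frame is on the floor beside the table on its +x side. The chair is on top of the table.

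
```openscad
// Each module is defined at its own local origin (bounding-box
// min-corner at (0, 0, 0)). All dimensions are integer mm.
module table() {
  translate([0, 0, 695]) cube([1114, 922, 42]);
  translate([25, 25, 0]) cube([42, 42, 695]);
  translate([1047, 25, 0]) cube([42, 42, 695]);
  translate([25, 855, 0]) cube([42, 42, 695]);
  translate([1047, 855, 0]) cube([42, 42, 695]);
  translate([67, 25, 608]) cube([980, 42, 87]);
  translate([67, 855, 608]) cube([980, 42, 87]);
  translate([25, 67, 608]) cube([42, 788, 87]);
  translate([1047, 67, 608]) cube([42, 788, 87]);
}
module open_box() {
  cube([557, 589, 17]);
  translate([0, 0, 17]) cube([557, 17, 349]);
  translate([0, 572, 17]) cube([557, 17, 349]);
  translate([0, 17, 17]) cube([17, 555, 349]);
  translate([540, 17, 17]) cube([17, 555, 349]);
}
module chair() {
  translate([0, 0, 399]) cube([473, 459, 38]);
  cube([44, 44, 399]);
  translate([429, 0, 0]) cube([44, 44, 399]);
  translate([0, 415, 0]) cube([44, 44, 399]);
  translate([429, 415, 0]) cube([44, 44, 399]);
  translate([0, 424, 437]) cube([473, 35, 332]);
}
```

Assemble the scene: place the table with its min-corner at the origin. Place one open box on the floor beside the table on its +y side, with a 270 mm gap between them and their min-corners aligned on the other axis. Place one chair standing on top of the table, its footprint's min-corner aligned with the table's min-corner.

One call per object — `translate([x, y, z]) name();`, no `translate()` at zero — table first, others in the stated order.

table();
translate([0, 1192, 0]) open_box();
translate([0, 0, 737]) chair();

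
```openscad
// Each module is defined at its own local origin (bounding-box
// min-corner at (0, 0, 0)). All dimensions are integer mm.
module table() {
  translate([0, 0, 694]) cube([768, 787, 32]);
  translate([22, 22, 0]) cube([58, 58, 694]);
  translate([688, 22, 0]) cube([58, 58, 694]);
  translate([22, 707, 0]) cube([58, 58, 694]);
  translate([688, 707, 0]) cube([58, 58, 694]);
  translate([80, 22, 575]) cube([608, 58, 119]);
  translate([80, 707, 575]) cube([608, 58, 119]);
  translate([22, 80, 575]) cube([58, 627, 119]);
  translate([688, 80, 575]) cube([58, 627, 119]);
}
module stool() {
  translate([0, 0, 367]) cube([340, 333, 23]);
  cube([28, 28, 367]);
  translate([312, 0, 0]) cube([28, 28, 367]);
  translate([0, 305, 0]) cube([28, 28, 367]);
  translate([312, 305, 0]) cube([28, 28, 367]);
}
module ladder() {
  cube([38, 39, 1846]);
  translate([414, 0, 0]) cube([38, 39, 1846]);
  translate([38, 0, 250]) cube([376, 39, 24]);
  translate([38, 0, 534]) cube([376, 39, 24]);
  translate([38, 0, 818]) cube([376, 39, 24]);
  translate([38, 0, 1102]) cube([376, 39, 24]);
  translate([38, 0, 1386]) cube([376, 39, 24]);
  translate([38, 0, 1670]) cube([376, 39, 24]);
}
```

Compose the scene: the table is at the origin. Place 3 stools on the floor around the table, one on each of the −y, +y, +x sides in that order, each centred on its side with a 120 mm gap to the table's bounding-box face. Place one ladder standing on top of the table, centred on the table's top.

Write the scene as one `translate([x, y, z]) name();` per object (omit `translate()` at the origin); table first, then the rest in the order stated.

table();
translate([214, -453, 0]) stool();
translate([214, 907, 0]) stool();
translate([888, 227, 0]) stool();
translate([158, 374, 726]) ladder();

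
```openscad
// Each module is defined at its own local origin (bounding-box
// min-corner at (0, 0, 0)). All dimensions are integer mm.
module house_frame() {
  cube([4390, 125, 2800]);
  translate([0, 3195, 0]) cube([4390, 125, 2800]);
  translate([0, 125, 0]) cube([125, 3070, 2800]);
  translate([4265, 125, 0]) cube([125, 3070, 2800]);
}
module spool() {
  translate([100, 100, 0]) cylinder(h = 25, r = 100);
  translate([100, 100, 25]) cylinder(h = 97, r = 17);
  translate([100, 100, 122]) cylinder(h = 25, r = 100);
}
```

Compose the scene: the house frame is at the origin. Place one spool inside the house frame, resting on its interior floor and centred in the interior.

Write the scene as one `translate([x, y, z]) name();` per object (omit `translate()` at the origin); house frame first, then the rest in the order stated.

house_frame();
translate([2095, 1560, 0]) spool();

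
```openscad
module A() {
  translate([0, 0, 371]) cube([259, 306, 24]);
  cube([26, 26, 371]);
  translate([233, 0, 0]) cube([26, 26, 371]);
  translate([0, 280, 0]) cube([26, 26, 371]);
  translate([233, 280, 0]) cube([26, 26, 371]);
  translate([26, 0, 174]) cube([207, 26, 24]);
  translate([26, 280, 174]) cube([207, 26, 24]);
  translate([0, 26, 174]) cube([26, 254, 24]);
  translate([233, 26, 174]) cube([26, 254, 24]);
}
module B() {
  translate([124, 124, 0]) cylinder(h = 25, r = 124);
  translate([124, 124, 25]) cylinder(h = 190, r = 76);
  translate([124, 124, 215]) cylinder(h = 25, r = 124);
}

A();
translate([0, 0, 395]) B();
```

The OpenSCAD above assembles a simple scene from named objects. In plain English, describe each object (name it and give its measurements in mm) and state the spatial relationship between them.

A is a four-legged stool. The seat is a 259×306×24 mm slab whose top surface is at z = 395 mm; four square legs, each 26×26 mm in cross-section, run from the floor (z = 0) to the underside of the seat, each flush with a corner of the seat. Four stretchers, 26 mm wide and 24 mm tall, connect adjacent legs with their undersides at z = 174 mm, each running between the inner faces of the legs it joins and aligned with the legs' outer faces on the other axis.

B is a spool: two coaxial disc flanges of radius 124 mm and thickness 25 mm, joined by a core cylinder of radius 76 mm and height 190 mm. The lower flange rests on z = 0 and the three cylinders share a vertical axis.

The spool is on top of the stool.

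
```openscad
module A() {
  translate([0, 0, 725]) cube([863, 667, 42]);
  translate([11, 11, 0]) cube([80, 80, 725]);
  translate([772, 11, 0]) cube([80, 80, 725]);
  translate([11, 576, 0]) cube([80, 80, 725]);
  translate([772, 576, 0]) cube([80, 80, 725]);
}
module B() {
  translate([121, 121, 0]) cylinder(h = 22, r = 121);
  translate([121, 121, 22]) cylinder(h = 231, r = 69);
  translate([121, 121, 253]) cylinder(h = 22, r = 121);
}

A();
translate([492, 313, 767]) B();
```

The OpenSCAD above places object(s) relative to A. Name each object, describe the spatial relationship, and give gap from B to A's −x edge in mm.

A is a table. B is a spool. The spool is on top of the table. The gap from the spool to the table's −x edge is 492 mm.

The spool's min-x is at 492; the table's min-x is 0; gap = 492 mm.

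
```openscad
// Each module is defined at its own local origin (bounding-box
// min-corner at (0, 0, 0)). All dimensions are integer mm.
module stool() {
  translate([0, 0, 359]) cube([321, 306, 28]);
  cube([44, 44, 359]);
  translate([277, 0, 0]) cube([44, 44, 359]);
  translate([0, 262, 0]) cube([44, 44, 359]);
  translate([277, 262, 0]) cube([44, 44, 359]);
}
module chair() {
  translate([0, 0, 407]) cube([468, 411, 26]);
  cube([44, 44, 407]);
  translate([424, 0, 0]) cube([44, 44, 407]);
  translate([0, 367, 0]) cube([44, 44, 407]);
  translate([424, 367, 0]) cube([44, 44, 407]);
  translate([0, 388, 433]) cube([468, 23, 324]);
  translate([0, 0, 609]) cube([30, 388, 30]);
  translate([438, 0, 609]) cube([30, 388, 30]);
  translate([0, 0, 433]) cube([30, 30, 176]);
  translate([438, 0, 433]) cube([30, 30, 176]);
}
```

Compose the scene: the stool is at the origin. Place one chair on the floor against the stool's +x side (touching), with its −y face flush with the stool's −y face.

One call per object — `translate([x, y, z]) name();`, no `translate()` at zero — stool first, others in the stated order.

stool();
translate([321, 0, 0]) chair();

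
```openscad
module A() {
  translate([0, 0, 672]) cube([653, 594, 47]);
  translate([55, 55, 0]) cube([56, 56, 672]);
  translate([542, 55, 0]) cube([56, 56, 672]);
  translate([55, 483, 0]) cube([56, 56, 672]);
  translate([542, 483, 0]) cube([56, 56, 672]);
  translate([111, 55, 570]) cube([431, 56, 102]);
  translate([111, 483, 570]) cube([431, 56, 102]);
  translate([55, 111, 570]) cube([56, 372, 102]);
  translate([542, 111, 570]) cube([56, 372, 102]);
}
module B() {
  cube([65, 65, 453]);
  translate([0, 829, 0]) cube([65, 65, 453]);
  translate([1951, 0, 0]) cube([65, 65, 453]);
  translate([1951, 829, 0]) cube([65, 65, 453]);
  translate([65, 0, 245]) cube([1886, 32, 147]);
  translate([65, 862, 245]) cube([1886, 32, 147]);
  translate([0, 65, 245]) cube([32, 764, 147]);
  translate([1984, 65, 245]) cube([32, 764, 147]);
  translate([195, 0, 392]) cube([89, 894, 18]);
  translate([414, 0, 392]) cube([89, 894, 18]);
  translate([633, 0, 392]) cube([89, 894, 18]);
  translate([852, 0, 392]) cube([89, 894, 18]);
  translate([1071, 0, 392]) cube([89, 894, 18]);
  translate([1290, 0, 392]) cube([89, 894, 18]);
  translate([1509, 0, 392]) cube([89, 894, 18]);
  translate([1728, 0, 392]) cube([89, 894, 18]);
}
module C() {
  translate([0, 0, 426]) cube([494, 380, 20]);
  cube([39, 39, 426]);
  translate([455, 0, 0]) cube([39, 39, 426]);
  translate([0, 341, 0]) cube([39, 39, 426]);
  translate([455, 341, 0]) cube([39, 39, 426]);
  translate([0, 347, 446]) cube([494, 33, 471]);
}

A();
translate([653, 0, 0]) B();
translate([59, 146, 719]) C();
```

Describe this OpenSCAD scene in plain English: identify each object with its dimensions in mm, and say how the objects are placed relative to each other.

A is a table: top 653 mm (x) × 594 mm (y), 47 mm thick, upper face at z = 719 mm, on four 56×56 mm square legs, each inset 55 mm from the nearest pair of top edges, running from z = 0 to the bottom of the top. Four apron rails, 56 mm thick and 102 mm tall, run between adjacent legs with their top edges flush with the underside of the top and their outer faces flush with the legs' outer faces.

B is a bed frame 2016 mm long (x) by 894 mm wide (y). Four 65×65 mm corner posts, 453 mm tall, at the corners of the footprint. Four rails of 32 mm thickness and 147 mm height run between adjacent posts with their undersides at z = 245 mm, their outer faces flush with the outside of the frame (the two x-running rails run between the posts' inner faces; the two y-running rails run between the posts' inner faces). 8 slats, each 89 mm wide (x) and 18 mm thick, lie across the top of the two x-running rails, running the full 894 mm width of the frame in y; the slats are evenly spaced along x between the inner faces of the end posts with equal gaps (rounded down to the nearest mm) at the −x end and between each pair — any rounding remainder accumulates at the +x end.

C is a chair. The seat is a 494×380×20 mm slab with its top at z = 446 mm, on four 39×39 mm corner legs (flush with the seat edges, standing on z = 0). A flat backrest 33 mm thick, 471 mm tall, spans the full seat width and rises from the seat top along its +y edge, rear face flush with the rear of the seat.

The bed frame is against the table's +x side, with their −y faces flush. The chair is on top of the table.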